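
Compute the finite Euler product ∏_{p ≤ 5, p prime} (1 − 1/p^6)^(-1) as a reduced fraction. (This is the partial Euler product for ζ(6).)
∏ = 140625/138229

The primes p ≤ 5 are [2, 3, 5]. For each prime, (1 − 1/p^6)^(-1) = p^6 / (p^6 − 1). The product is (1 − 1/2^6)^(-1), (1 − 1/3^6)^(-1), (1 − 1/5^6)^(-1) = ∏ p^6 / (p^6 − 1) = 140625/138229.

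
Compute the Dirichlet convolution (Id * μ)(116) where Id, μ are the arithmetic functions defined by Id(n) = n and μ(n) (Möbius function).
(Id * μ)(116) = 56

Divisors of 116: [1, 2, 4, 29, 58, 116]. For each d | 116:
  d = 1: Id(1) · μ(116/1) = 1 · 0 = 0
  d = 2: Id(2) · μ(116/2) = 2 · 1 = 2
  d = 4: Id(4) · μ(116/4) = 4 · -1 = -4
  d = 29: Id(29) · μ(116/29) = 29 · 0 = 0
  d = 58: Id(58) · μ(116/58) = 58 · -1 = -58
  d = 116: Id(116) · μ(116/116) = 116 · 1 = 116
Summing: (Id * μ)(116) = 0 + 2 + -4 + 0 + -58 + 116 = 56.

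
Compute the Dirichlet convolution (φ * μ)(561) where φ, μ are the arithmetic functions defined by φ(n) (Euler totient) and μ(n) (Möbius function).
(φ * μ)(561) = 135

Divisors of 561: [1, 3, 11, 17, 33, 51, 187, 561]. For each d | 561:
  d = 1: φ(1) · μ(561/1) = 1 · -1 = -1
  d = 3: φ(3) · μ(561/3) = 2 · 1 = 2
  d = 11: φ(11) · μ(561/11) = 10 · 1 = 10
  d = 17: φ(17) · μ(561/17) = 16 · 1 = 16
  d = 33: φ(33) · μ(561/33) = 20 · -1 = -20
  d = 51: φ(51) · μ(561/51) = 32 · -1 = -32
  d = 187: φ(187) · μ(561/187) = 160 · -1 = -160
  d = 561: φ(561) · μ(561/561) = 320 · 1 = 320
Summing: (φ * μ)(561) = -1 + 2 + 10 + 16 + -20 + -32 + -160 + 320 = 135.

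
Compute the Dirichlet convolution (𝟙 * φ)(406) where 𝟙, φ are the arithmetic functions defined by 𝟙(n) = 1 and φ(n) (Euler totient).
(𝟙 * φ)(406) = 406

Divisors of 406: [1, 2, 7, 14, 29, 58, 203, 406]. For each d | 406:
  d = 1: 𝟙(1) · φ(406/1) = 1 · 168 = 168
  d = 2: 𝟙(2) · φ(406/2) = 1 · 168 = 168
  d = 7: 𝟙(7) · φ(406/7) = 1 · 28 = 28
  d = 14: 𝟙(14) · φ(406/14) = 1 · 28 = 28
  d = 29: 𝟙(29) · φ(406/29) = 1 · 6 = 6
  d = 58: 𝟙(58) · φ(406/58) = 1 · 6 = 6
  d = 203: 𝟙(203) · φ(406/203) = 1 · 1 = 1
  d = 406: 𝟙(406) · φ(406/406) = 1 · 1 = 1
Summing: (𝟙 * φ)(406) = 168 + 168 + 28 + 28 + 6 + 6 + 1 + 1 = 406.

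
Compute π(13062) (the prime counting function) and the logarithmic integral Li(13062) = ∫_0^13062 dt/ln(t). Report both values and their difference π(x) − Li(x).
π(13062) = 1555;  Li(13062) ≈ 1573.65;  π(x) − Li(x) ≈ -18.65.

Direct count of primes ≤ 13062 gives π(13062) = 1555. Numerical evaluation of the logarithmic integral gives Li(13062) ≈ 1573.65. The difference π(x) − Li(x) ≈ -18.65 is typically negative for small/moderate x (Li(x) overestimates), though Littlewood's theorem shows this sign changes infinitely often.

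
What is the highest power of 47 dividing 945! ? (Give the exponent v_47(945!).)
v_47(945!) = 20

Legendre's formula: v_p(n!) = Σ_{k ≥ 1} ⌊n / p^k⌋. For p = 47, n = 945, the terms are:
  ⌊945/47^1⌋ = ⌊945/47⌋ = 20
(the next term ⌊945/47^2⌋ = 0, terminating the sum). Summing: v_47(945!) = 20 = 20.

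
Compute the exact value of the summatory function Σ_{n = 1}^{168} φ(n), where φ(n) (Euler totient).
Σ_{n ≤ 168} φ(n) = 8610

Compute φ(n) for each 1 ≤ n ≤ 168: φ(1) = 1, φ(2) = 1, φ(3) = 2, φ(4) = 2, φ(5) = 4, φ(6) = 2, φ(7) = 6, φ(8) = 4, φ(9) = 6, φ(10) = 4, φ(11) = 10, φ(12) = 4, φ(13) = 12, φ(14) = 6, φ(15) = 8, φ(16) = 8, φ(17) = 16, φ(18) = 6, φ(19) = 18, φ(20) = 8, φ(21) = 12, φ(22) = 10, φ(23) = 22, φ(24) = 8, φ(25) = 20, φ(26) = 12, φ(27) = 18, φ(28) = 12, φ(29) = 28, φ(30) = 8, φ(31) = 30, φ(32) = 16, φ(33) = 20, φ(34) = 16, φ(35) = 24, φ(36) = 12, φ(37) = 36, φ(38) = 18, φ(39) = 24, φ(40) = 16, φ(41) = 40, φ(42) = 12, φ(43) = 42, φ(44) = 20, φ(45) = 24, φ(46) = 22, φ(47) = 46, φ(48) = 16, φ(49) = 42, φ(50) = 20, φ(51) = 32, φ(52) = 24, φ(53) = 52, φ(54) = 18, φ(55) = 40, φ(56) = 24, φ(57) = 36, φ(58) = 28, φ(59) = 58, φ(60) = 16, φ(61) = 60, φ(62) = 30, φ(63) = 36, φ(64) = 32, φ(65) = 48, φ(66) = 20, φ(67) = 66, φ(68) = 32, φ(69) = 44, φ(70) = 24, φ(71) = 70, φ(72) = 24, φ(73) = 72, φ(74) = 36, φ(75) = 40, φ(76) = 36, φ(77) = 60, φ(78) = 24, φ(79) = 78, φ(80) = 32, φ(81) = 54, φ(82) = 40, φ(83) = 82, φ(84) = 24, φ(85) = 64, φ(86) = 42, φ(87) = 56, φ(88) = 40, φ(89) = 88, φ(90) = 24, φ(91) = 72, φ(92) = 44, φ(93) = 60, φ(94) = 46, φ(95) = 72, φ(96) = 32, φ(97) = 96, φ(98) = 42, φ(99) = 60, φ(100) = 40, φ(101) = 100, φ(102) = 32, φ(103) = 102, φ(104) = 48, φ(105) = 48, φ(106) = 52, φ(107) = 106, φ(108) = 36, φ(109) = 108, φ(110) = 40, φ(111) = 72, φ(112) = 48, φ(113) = 112, φ(114) = 36, φ(115) = 88, φ(116) = 56, φ(117) = 72, φ(118) = 58, φ(119) = 96, φ(120) = 32, φ(121) = 110, φ(122) = 60, φ(123) = 80, φ(124) = 60, φ(125) = 100, φ(126) = 36, φ(127) = 126, φ(128) = 64, φ(129) = 84, φ(130) = 48, φ(131) = 130, φ(132) = 40, φ(133) = 108, φ(134) = 66, φ(135) = 72, φ(136) = 64, φ(137) = 136, φ(138) = 44, φ(139) = 138, φ(140) = 48, φ(141) = 92, φ(142) = 70, φ(143) = 120, φ(144) = 48, φ(145) = 112, φ(146) = 72, φ(147) = 84, φ(148) = 72, φ(149) = 148, φ(150) = 40, φ(151) = 150, φ(152) = 72, φ(153) = 96, φ(154) = 60, φ(155) = 120, φ(156) = 48, φ(157) = 156, φ(158) = 78, φ(159) = 104, φ(160) = 64, φ(161) = 132, φ(162) = 54, φ(163) = 162, φ(164) = 80, φ(165) = 80, φ(166) = 82, φ(167) = 166, φ(168) = 48. Summing all 168 values: 8610. (Average order: Σ_{n ≤ x} φ(n) ~ (3/π²) x². For x = 168, (3/π²)·168² ≈ 8579.07.)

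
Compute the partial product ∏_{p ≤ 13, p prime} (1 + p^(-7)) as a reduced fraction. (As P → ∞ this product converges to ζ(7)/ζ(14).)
∏ = 131129952026000311359081292/130052142598591679794453125

The primes p ≤ 13 are [2, 3, 5, 7, 11, 13]. For each, (1 + 1/p^7) = (p^7 + 1)/p^7. Multiplying these fractions over p ∈ [2, 3, 5, 7, 11, 13] gives 131129952026000311359081292/130052142598591679794453125. (In the limit P → ∞ this tends to ζ(7)/ζ(14).)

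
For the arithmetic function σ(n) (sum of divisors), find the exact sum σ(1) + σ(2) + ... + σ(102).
Σ_{n ≤ 102} σ(n) = 8617

Compute σ(n) for each 1 ≤ n ≤ 102: σ(1) = 1, σ(2) = 3, σ(3) = 4, σ(4) = 7, σ(5) = 6, σ(6) = 12, σ(7) = 8, σ(8) = 15, σ(9) = 13, σ(10) = 18, σ(11) = 12, σ(12) = 28, σ(13) = 14, σ(14) = 24, σ(15) = 24, σ(16) = 31, σ(17) = 18, σ(18) = 39, σ(19) = 20, σ(20) = 42, σ(21) = 32, σ(22) = 36, σ(23) = 24, σ(24) = 60, σ(25) = 31, σ(26) = 42, σ(27) = 40, σ(28) = 56, σ(29) = 30, σ(30) = 72, σ(31) = 32, σ(32) = 63, σ(33) = 48, σ(34) = 54, σ(35) = 48, σ(36) = 91, σ(37) = 38, σ(38) = 60, σ(39) = 56, σ(40) = 90, σ(41) = 42, σ(42) = 96, σ(43) = 44, σ(44) = 84, σ(45) = 78, σ(46) = 72, σ(47) = 48, σ(48) = 124, σ(49) = 57, σ(50) = 93, σ(51) = 72, σ(52) = 98, σ(53) = 54, σ(54) = 120, σ(55) = 72, σ(56) = 120, σ(57) = 80, σ(58) = 90, σ(59) = 60, σ(60) = 168, σ(61) = 62, σ(62) = 96, σ(63) = 104, σ(64) = 127, σ(65) = 84, σ(66) = 144, σ(67) = 68, σ(68) = 126, σ(69) = 96, σ(70) = 144, σ(71) = 72, σ(72) = 195, σ(73) = 74, σ(74) = 114, σ(75) = 124, σ(76) = 140, σ(77) = 96, σ(78) = 168, σ(79) = 80, σ(80) = 186, σ(81) = 121, σ(82) = 126, σ(83) = 84, σ(84) = 224, σ(85) = 108, σ(86) = 132, σ(87) = 120, σ(88) = 180, σ(89) = 90, σ(90) = 234, σ(91) = 112, σ(92) = 168, σ(93) = 128, σ(94) = 144, σ(95) = 120, σ(96) = 252, σ(97) = 98, σ(98) = 171, σ(99) = 156, σ(100) = 217, σ(101) = 102, σ(102) = 216. Summing all 102 values: 8617. (Average order: Σ_{n ≤ x} σ(n) ~ (π²/12) x². For x = 102, (π²/12)·102² ≈ 8556.95.)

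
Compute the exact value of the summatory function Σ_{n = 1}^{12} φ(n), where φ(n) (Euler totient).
Σ_{n ≤ 12} φ(n) = 46

Compute φ(n) for each 1 ≤ n ≤ 12: φ(1) = 1, φ(2) = 1, φ(3) = 2, φ(4) = 2, φ(5) = 4, φ(6) = 2, φ(7) = 6, φ(8) = 4, φ(9) = 6, φ(10) = 4, φ(11) = 10, φ(12) = 4. Summing all 12 values: 46. (Average order: Σ_{n ≤ x} φ(n) ~ (3/π²) x². For x = 12, (3/π²)·12² ≈ 43.77.)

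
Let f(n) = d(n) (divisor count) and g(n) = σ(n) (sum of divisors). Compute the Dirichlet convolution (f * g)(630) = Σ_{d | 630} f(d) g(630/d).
(d * σ)(630) = 9600

Divisors of 630: [1, 2, 3, 5, 6, 7, 9, 10, 14, 15, 18, 21, 30, 35, 42, 45, 63, 70, 90, 105, 126, 210, 315, 630]. For each d | 630:
  d = 1: d(1) · σ(630/1) = 1 · 1872 = 1872
  d = 2: d(2) · σ(630/2) = 2 · 624 = 1248
  d = 3: d(3) · σ(630/3) = 2 · 576 = 1152
  d = 5: d(5) · σ(630/5) = 2 · 312 = 624
  d = 6: d(6) · σ(630/6) = 4 · 192 = 768
  d = 7: d(7) · σ(630/7) = 2 · 234 = 468
  d = 9: d(9) · σ(630/9) = 3 · 144 = 432
  d = 10: d(10) · σ(630/10) = 4 · 104 = 416
  d = 14: d(14) · σ(630/14) = 4 · 78 = 312
  d = 15: d(15) · σ(630/15) = 4 · 96 = 384
  d = 18: d(18) · σ(630/18) = 6 · 48 = 288
  d = 21: d(21) · σ(630/21) = 4 · 72 = 288
  d = 30: d(30) · σ(630/30) = 8 · 32 = 256
  d = 35: d(35) · σ(630/35) = 4 · 39 = 156
  d = 42: d(42) · σ(630/42) = 8 · 24 = 192
  d = 45: d(45) · σ(630/45) = 6 · 24 = 144
  d = 63: d(63) · σ(630/63) = 6 · 18 = 108
  d = 70: d(70) · σ(630/70) = 8 · 13 = 104
  d = 90: d(90) · σ(630/90) = 12 · 8 = 96
  d = 105: d(105) · σ(630/105) = 8 · 12 = 96
  d = 126: d(126) · σ(630/126) = 12 · 6 = 72
  d = 210: d(210) · σ(630/210) = 16 · 4 = 64
  d = 315: d(315) · σ(630/315) = 12 · 3 = 36
  d = 630: d(630) · σ(630/630) = 24 · 1 = 24
Summing: (d * σ)(630) = 1872 + 1248 + 1152 + 624 + 768 + 468 + 432 + 416 + 312 + 384 + 288 + 288 + 256 + 156 + 192 + 144 + 108 + 104 + 96 + 96 + 72 + 64 + 36 + 24 = 9600.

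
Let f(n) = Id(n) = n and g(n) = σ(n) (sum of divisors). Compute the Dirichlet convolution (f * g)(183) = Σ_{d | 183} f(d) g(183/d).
(Id * σ)(183) = 861

Divisors of 183: [1, 3, 61, 183]. For each d | 183:
  d = 1: Id(1) · σ(183/1) = 1 · 248 = 248
  d = 3: Id(3) · σ(183/3) = 3 · 62 = 186
  d = 61: Id(61) · σ(183/61) = 61 · 4 = 244
  d = 183: Id(183) · σ(183/183) = 183 · 1 = 183
Summing: (Id * σ)(183) = 248 + 186 + 244 + 183 = 861.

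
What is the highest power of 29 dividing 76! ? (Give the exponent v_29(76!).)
v_29(76!) = 2

Legendre's formula: v_p(n!) = Σ_{k ≥ 1} ⌊n / p^k⌋. For p = 29, n = 76, the terms are:
  ⌊76/29^1⌋ = ⌊76/29⌋ = 2
(the next term ⌊76/29^2⌋ = 0, terminating the sum). Summing: v_29(76!) = 2 = 2.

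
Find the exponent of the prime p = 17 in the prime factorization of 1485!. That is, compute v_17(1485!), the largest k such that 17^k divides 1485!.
v_17(1485!) = 92

Legendre's formula: v_p(n!) = Σ_{k ≥ 1} ⌊n / p^k⌋. For p = 17, n = 1485, the terms are:
  ⌊1485/17^1⌋ = ⌊1485/17⌋ = 87
  ⌊1485/17^2⌋ = ⌊1485/289⌋ = 5
(the next term ⌊1485/17^3⌋ = 0, terminating the sum). Summing: v_17(1485!) = 87 + 5 = 92.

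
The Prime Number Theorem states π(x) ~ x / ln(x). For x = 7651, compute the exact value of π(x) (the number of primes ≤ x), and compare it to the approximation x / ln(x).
π(7651) = 971;  x/ln(x) ≈ 855.57;  relative error ≈ 11.89%.

Directly count primes up to 7651: π(7651) = 971. The PNT approximation gives 7651/ln(7651) ≈ 7651/8.94259 ≈ 855.57. Relative error (π(x) − x/ln(x)) / π(x) ≈ 11.89%; the approximation is known to undercount slightly (Li(x) is a better estimate).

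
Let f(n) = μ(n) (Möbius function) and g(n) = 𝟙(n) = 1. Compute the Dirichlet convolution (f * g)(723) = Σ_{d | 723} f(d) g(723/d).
(μ * 𝟙)(723) = 0

Divisors of 723: [1, 3, 241, 723]. For each d | 723:
  d = 1: μ(1) · 𝟙(723/1) = 1 · 1 = 1
  d = 3: μ(3) · 𝟙(723/3) = -1 · 1 = -1
  d = 241: μ(241) · 𝟙(723/241) = -1 · 1 = -1
  d = 723: μ(723) · 𝟙(723/723) = 1 · 1 = 1
Summing: (μ * 𝟙)(723) = 1 + -1 + -1 + 1 = 0.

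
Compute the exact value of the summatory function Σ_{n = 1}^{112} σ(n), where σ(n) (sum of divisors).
Σ_{n ≤ 112} σ(n) = 10399

Compute σ(n) for each 1 ≤ n ≤ 112: σ(1) = 1, σ(2) = 3, σ(3) = 4, σ(4) = 7, σ(5) = 6, σ(6) = 12, σ(7) = 8, σ(8) = 15, σ(9) = 13, σ(10) = 18, σ(11) = 12, σ(12) = 28, σ(13) = 14, σ(14) = 24, σ(15) = 24, σ(16) = 31, σ(17) = 18, σ(18) = 39, σ(19) = 20, σ(20) = 42, σ(21) = 32, σ(22) = 36, σ(23) = 24, σ(24) = 60, σ(25) = 31, σ(26) = 42, σ(27) = 40, σ(28) = 56, σ(29) = 30, σ(30) = 72, σ(31) = 32, σ(32) = 63, σ(33) = 48, σ(34) = 54, σ(35) = 48, σ(36) = 91, σ(37) = 38, σ(38) = 60, σ(39) = 56, σ(40) = 90, σ(41) = 42, σ(42) = 96, σ(43) = 44, σ(44) = 84, σ(45) = 78, σ(46) = 72, σ(47) = 48, σ(48) = 124, σ(49) = 57, σ(50) = 93, σ(51) = 72, σ(52) = 98, σ(53) = 54, σ(54) = 120, σ(55) = 72, σ(56) = 120, σ(57) = 80, σ(58) = 90, σ(59) = 60, σ(60) = 168, σ(61) = 62, σ(62) = 96, σ(63) = 104, σ(64) = 127, σ(65) = 84, σ(66) = 144, σ(67) = 68, σ(68) = 126, σ(69) = 96, σ(70) = 144, σ(71) = 72, σ(72) = 195, σ(73) = 74, σ(74) = 114, σ(75) = 124, σ(76) = 140, σ(77) = 96, σ(78) = 168, σ(79) = 80, σ(80) = 186, σ(81) = 121, σ(82) = 126, σ(83) = 84, σ(84) = 224, σ(85) = 108, σ(86) = 132, σ(87) = 120, σ(88) = 180, σ(89) = 90, σ(90) = 234, σ(91) = 112, σ(92) = 168, σ(93) = 128, σ(94) = 144, σ(95) = 120, σ(96) = 252, σ(97) = 98, σ(98) = 171, σ(99) = 156, σ(100) = 217, σ(101) = 102, σ(102) = 216, σ(103) = 104, σ(104) = 210, σ(105) = 192, σ(106) = 162, σ(107) = 108, σ(108) = 280, σ(109) = 110, σ(110) = 216, σ(111) = 152, σ(112) = 248. Summing all 112 values: 10399. (Average order: Σ_{n ≤ x} σ(n) ~ (π²/12) x². For x = 112, (π²/12)·112² ≈ 10317.03.)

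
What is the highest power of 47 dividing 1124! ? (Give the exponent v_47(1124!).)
v_47(1124!) = 23

Legendre's formula: v_p(n!) = Σ_{k ≥ 1} ⌊n / p^k⌋. For p = 47, n = 1124, the terms are:
  ⌊1124/47^1⌋ = ⌊1124/47⌋ = 23
(the next term ⌊1124/47^2⌋ = 0, terminating the sum). Summing: v_47(1124!) = 23 = 23.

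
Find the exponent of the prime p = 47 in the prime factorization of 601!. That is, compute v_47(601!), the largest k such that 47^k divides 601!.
v_47(601!) = 12

Legendre's formula: v_p(n!) = Σ_{k ≥ 1} ⌊n / p^k⌋. For p = 47, n = 601, the terms are:
  ⌊601/47^1⌋ = ⌊601/47⌋ = 12
(the next term ⌊601/47^2⌋ = 0, terminating the sum). Summing: v_47(601!) = 12 = 12.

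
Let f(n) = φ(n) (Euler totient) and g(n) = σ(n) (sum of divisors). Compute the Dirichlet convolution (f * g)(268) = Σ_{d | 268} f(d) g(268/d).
(φ * σ)(268) = 1608

Divisors of 268: [1, 2, 4, 67, 134, 268]. For each d | 268:
  d = 1: φ(1) · σ(268/1) = 1 · 476 = 476
  d = 2: φ(2) · σ(268/2) = 1 · 204 = 204
  d = 4: φ(4) · σ(268/4) = 2 · 68 = 136
  d = 67: φ(67) · σ(268/67) = 66 · 7 = 462
  d = 134: φ(134) · σ(268/134) = 66 · 3 = 198
  d = 268: φ(268) · σ(268/268) = 132 · 1 = 132
Summing: (φ * σ)(268) = 476 + 204 + 136 + 462 + 198 + 132 = 1608.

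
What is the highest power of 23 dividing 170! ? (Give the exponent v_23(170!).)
v_23(170!) = 7

Legendre's formula: v_p(n!) = Σ_{k ≥ 1} ⌊n / p^k⌋. For p = 23, n = 170, the terms are:
  ⌊170/23^1⌋ = ⌊170/23⌋ = 7
(the next term ⌊170/23^2⌋ = 0, terminating the sum). Summing: v_23(170!) = 7 = 7.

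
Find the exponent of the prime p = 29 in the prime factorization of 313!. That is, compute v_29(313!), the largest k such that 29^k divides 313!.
v_29(313!) = 10

Legendre's formula: v_p(n!) = Σ_{k ≥ 1} ⌊n / p^k⌋. For p = 29, n = 313, the terms are:
  ⌊313/29^1⌋ = ⌊313/29⌋ = 10
(the next term ⌊313/29^2⌋ = 0, terminating the sum). Summing: v_29(313!) = 10 = 10.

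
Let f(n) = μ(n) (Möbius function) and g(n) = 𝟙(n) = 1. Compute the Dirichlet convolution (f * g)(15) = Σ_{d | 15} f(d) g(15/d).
(μ * 𝟙)(15) = 0

Divisors of 15: [1, 3, 5, 15]. For each d | 15:
  d = 1: μ(1) · 𝟙(15/1) = 1 · 1 = 1
  d = 3: μ(3) · 𝟙(15/3) = -1 · 1 = -1
  d = 5: μ(5) · 𝟙(15/5) = -1 · 1 = -1
  d = 15: μ(15) · 𝟙(15/15) = 1 · 1 = 1
Summing: (μ * 𝟙)(15) = 1 + -1 + -1 + 1 = 0.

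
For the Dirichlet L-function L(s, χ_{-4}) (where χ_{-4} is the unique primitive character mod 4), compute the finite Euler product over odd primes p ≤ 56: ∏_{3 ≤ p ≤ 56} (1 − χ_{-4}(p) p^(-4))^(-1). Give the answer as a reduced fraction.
∏ = 257364431333305770108011762895409938991497014556861335561/260241495905762991772533773778373936417391479107040051200

The odd primes p ≤ 56 are [3, 5, 7, 11, 13, 17, 19, 23, 29, 31, 37, 41, 43, 47, 53]. For each, χ(p) = 1 if p ≡ 1 mod 4, χ(p) = −1 if p ≡ 3 mod 4. Taking (1 − χ(p)/p^4)^(-1) = p^4/(p^4 − χ(p)): (1 − (-1)/3^4)^(-1) · (1 − (1)/5^4)^(-1) · (1 − (-1)/7^4)^(-1) · (1 − (-1)/11^4)^(-1) · (1 − (1)/13^4)^(-1) · (1 − (1)/17^4)^(-1) · (1 − (-1)/19^4)^(-1) · (1 − (-1)/23^4)^(-1) · (1 − (1)/29^4)^(-1) · (1 − (-1)/31^4)^(-1) · (1 − (1)/37^4)^(-1) · (1 − (1)/41^4)^(-1) · (1 − (-1)/43^4)^(-1) · (1 − (-1)/47^4)^(-1) · (1 − (1)/53^4)^(-1) = 257364431333305770108011762895409938991497014556861335561/260241495905762991772533773778373936417391479107040051200.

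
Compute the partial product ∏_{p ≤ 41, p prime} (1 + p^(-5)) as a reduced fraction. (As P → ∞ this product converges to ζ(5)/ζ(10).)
∏ = 2294199100859320856712044015489323376462628228169728/2214697106235397372754351012341556576135326393821335

The primes p ≤ 41 are [2, 3, 5, 7, 11, 13, 17, 19, 23, 29, 31, 37, 41]. For each, (1 + 1/p^5) = (p^5 + 1)/p^5. Multiplying these fractions over p ∈ [2, 3, 5, 7, 11, 13, 17, 19, 23, 29, 31, 37, 41] gives 2294199100859320856712044015489323376462628228169728/2214697106235397372754351012341556576135326393821335. (In the limit P → ∞ this tends to ζ(5)/ζ(10).)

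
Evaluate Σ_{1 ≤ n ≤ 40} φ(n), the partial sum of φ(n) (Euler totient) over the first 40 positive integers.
Σ_{n ≤ 40} φ(n) = 490

Compute φ(n) for each 1 ≤ n ≤ 40: φ(1) = 1, φ(2) = 1, φ(3) = 2, φ(4) = 2, φ(5) = 4, φ(6) = 2, φ(7) = 6, φ(8) = 4, φ(9) = 6, φ(10) = 4, φ(11) = 10, φ(12) = 4, φ(13) = 12, φ(14) = 6, φ(15) = 8, φ(16) = 8, φ(17) = 16, φ(18) = 6, φ(19) = 18, φ(20) = 8, φ(21) = 12, φ(22) = 10, φ(23) = 22, φ(24) = 8, φ(25) = 20, φ(26) = 12, φ(27) = 18, φ(28) = 12, φ(29) = 28, φ(30) = 8, φ(31) = 30, φ(32) = 16, φ(33) = 20, φ(34) = 16, φ(35) = 24, φ(36) = 12, φ(37) = 36, φ(38) = 18, φ(39) = 24, φ(40) = 16. Summing all 40 values: 490. (Average order: Σ_{n ≤ x} φ(n) ~ (3/π²) x². For x = 40, (3/π²)·40² ≈ 486.34.)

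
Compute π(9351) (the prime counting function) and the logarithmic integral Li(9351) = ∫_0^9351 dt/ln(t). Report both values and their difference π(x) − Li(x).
π(9351) = 1158;  Li(9351) ≈ 1175.42;  π(x) − Li(x) ≈ -17.42.

Direct count of primes ≤ 9351 gives π(9351) = 1158. Numerical evaluation of the logarithmic integral gives Li(9351) ≈ 1175.42. The difference π(x) − Li(x) ≈ -17.42 is typically negative for small/moderate x (Li(x) overestimates), though Littlewood's theorem shows this sign changes infinitely often.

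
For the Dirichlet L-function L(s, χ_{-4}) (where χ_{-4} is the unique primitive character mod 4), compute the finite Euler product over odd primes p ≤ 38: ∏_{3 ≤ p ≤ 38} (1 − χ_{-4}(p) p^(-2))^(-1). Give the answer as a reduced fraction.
∏ = 136633422149134339/149104402366464000

The odd primes p ≤ 38 are [3, 5, 7, 11, 13, 17, 19, 23, 29, 31, 37]. For each, χ(p) = 1 if p ≡ 1 mod 4, χ(p) = −1 if p ≡ 3 mod 4. Taking (1 − χ(p)/p^2)^(-1) = p^2/(p^2 − χ(p)): (1 − (-1)/3^2)^(-1) · (1 − (1)/5^2)^(-1) · (1 − (-1)/7^2)^(-1) · (1 − (-1)/11^2)^(-1) · (1 − (1)/13^2)^(-1) · (1 − (1)/17^2)^(-1) · (1 − (-1)/19^2)^(-1) · (1 − (-1)/23^2)^(-1) · (1 − (1)/29^2)^(-1) · (1 − (-1)/31^2)^(-1) · (1 − (1)/37^2)^(-1) = 136633422149134339/149104402366464000.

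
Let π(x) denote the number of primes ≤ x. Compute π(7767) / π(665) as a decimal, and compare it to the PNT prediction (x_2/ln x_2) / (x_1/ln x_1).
π(7767)/π(665) = 985/121 ≈ 8.1405;  PNT prediction ≈ 8.4750.

π(665) = 121 and π(7767) = 985, so π(7767)/π(665) ≈ 8.1405. The PNT-predicted ratio is (7767/ln(7767)) / (665/ln(665)) ≈ 8.4750. The two agree to within a few percent, as expected.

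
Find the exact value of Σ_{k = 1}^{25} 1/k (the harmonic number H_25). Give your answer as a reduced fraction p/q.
H_25 = 34052522467/8923714800

Direct summation: H_25 = 1 + 1/2 + ... + 1/25. The least common denominator is lcm(1, ..., 25) = 26771144400; over this denominator the numerator is 26771144400 + 13385572200 + 8923714800 + 6692786100 + 5354228880 + 4461857400 + 3824449200 + 3346393050 + 2974571600 + 2677114440 + 2433740400 + 2230928700 + 2059318800 + 1912224600 + 1784742960 + 1673196525 + 1574773200 + 1487285800 + 1409007600 + 1338557220 + 1274816400 + 1216870200 + 1163962800 + 1115464350 + 1070845776 = 102157567401, so H_25 = 102157567401/26771144400; reducing by gcd(102157567401, 26771144400) = 3 gives 34052522467/8923714800 ≈ 3.81596. (The PNT-adjacent estimate ln(25) + γ ≈ 3.79609 matches within O(1/n).)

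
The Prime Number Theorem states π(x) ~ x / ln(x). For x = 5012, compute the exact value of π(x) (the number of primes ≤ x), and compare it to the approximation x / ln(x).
π(5012) = 672;  x/ln(x) ≈ 588.29;  relative error ≈ 12.46%.

Directly count primes up to 5012: π(5012) = 672. The PNT approximation gives 5012/ln(5012) ≈ 5012/8.51959 ≈ 588.29. Relative error (π(x) − x/ln(x)) / π(x) ≈ 12.46%; the approximation is known to undercount slightly (Li(x) is a better estimate).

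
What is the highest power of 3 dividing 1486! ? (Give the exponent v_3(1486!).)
v_3(1486!) = 741

Legendre's formula: v_p(n!) = Σ_{k ≥ 1} ⌊n / p^k⌋. For p = 3, n = 1486, the terms are:
  ⌊1486/3^1⌋ = ⌊1486/3⌋ = 495
  ⌊1486/3^2⌋ = ⌊1486/9⌋ = 165
  ⌊1486/3^3⌋ = ⌊1486/27⌋ = 55
  ⌊1486/3^4⌋ = ⌊1486/81⌋ = 18
  ⌊1486/3^5⌋ = ⌊1486/243⌋ = 6
  ⌊1486/3^6⌋ = ⌊1486/729⌋ = 2
(the next term ⌊1486/3^7⌋ = 0, terminating the sum). Summing: v_3(1486!) = 495 + 165 + 55 + 18 + 6 + 2 = 741.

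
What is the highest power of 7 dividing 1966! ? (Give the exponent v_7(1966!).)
v_7(1966!) = 325

Legendre's formula: v_p(n!) = Σ_{k ≥ 1} ⌊n / p^k⌋. For p = 7, n = 1966, the terms are:
  ⌊1966/7^1⌋ = ⌊1966/7⌋ = 280
  ⌊1966/7^2⌋ = ⌊1966/49⌋ = 40
  ⌊1966/7^3⌋ = ⌊1966/343⌋ = 5
(the next term ⌊1966/7^4⌋ = 0, terminating the sum). Summing: v_7(1966!) = 280 + 40 + 5 = 325.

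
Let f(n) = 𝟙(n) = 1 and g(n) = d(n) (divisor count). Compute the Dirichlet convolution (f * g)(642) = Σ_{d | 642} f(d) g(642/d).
(𝟙 * d)(642) = 27

Divisors of 642: [1, 2, 3, 6, 107, 214, 321, 642]. For each d | 642:
  d = 1: 𝟙(1) · d(642/1) = 1 · 8 = 8
  d = 2: 𝟙(2) · d(642/2) = 1 · 4 = 4
  d = 3: 𝟙(3) · d(642/3) = 1 · 4 = 4
  d = 6: 𝟙(6) · d(642/6) = 1 · 2 = 2
  d = 107: 𝟙(107) · d(642/107) = 1 · 4 = 4
  d = 214: 𝟙(214) · d(642/214) = 1 · 2 = 2
  d = 321: 𝟙(321) · d(642/321) = 1 · 2 = 2
  d = 642: 𝟙(642) · d(642/642) = 1 · 1 = 1
Summing: (𝟙 * d)(642) = 8 + 4 + 4 + 2 + 4 + 2 + 2 + 1 = 27.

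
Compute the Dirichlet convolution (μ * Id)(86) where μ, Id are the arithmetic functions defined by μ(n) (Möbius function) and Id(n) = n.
(μ * Id)(86) = 42

Divisors of 86: [1, 2, 43, 86]. For each d | 86:
  d = 1: μ(1) · Id(86/1) = 1 · 86 = 86
  d = 2: μ(2) · Id(86/2) = -1 · 43 = -43
  d = 43: μ(43) · Id(86/43) = -1 · 2 = -2
  d = 86: μ(86) · Id(86/86) = 1 · 1 = 1
Summing: (μ * Id)(86) = 86 + -43 + -2 + 1 = 42.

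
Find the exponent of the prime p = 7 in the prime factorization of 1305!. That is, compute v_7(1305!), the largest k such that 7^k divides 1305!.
v_7(1305!) = 215

Legendre's formula: v_p(n!) = Σ_{k ≥ 1} ⌊n / p^k⌋. For p = 7, n = 1305, the terms are:
  ⌊1305/7^1⌋ = ⌊1305/7⌋ = 186
  ⌊1305/7^2⌋ = ⌊1305/49⌋ = 26
  ⌊1305/7^3⌋ = ⌊1305/343⌋ = 3
(the next term ⌊1305/7^4⌋ = 0, terminating the sum). Summing: v_7(1305!) = 186 + 26 + 3 = 215.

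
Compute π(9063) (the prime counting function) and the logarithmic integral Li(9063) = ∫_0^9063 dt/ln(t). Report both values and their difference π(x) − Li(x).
π(9063) = 1126;  Li(9063) ≈ 1143.87;  π(x) − Li(x) ≈ -17.87.

Direct count of primes ≤ 9063 gives π(9063) = 1126. Numerical evaluation of the logarithmic integral gives Li(9063) ≈ 1143.87. The difference π(x) − Li(x) ≈ -17.87 is typically negative for small/moderate x (Li(x) overestimates), though Littlewood's theorem shows this sign changes infinitely often.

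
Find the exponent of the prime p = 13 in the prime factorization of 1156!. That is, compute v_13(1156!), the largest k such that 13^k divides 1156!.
v_13(1156!) = 94

Legendre's formula: v_p(n!) = Σ_{k ≥ 1} ⌊n / p^k⌋. For p = 13, n = 1156, the terms are:
  ⌊1156/13^1⌋ = ⌊1156/13⌋ = 88
  ⌊1156/13^2⌋ = ⌊1156/169⌋ = 6
(the next term ⌊1156/13^3⌋ = 0, terminating the sum). Summing: v_13(1156!) = 88 + 6 = 94.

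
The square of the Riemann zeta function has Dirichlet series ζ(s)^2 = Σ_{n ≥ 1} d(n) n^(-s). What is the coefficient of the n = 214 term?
d(214) = 4

ζ(s)^2 = (Σ 1/m^s)(Σ 1/k^s). The coefficient of 1/n^s in the product is the number of ordered pairs (m, k) with mk = n, which equals d(n). For n = 214, divisors are [1, 2, 107, 214], so d(214) = 4.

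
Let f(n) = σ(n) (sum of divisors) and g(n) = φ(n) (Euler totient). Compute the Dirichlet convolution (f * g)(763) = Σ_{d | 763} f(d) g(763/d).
(σ * φ)(763) = 3052

Divisors of 763: [1, 7, 109, 763]. For each d | 763:
  d = 1: σ(1) · φ(763/1) = 1 · 648 = 648
  d = 7: σ(7) · φ(763/7) = 8 · 108 = 864
  d = 109: σ(109) · φ(763/109) = 110 · 6 = 660
  d = 763: σ(763) · φ(763/763) = 880 · 1 = 880
Summing: (σ * φ)(763) = 648 + 864 + 660 + 880 = 3052.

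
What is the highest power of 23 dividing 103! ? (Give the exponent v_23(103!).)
v_23(103!) = 4

Legendre's formula: v_p(n!) = Σ_{k ≥ 1} ⌊n / p^k⌋. For p = 23, n = 103, the terms are:
  ⌊103/23^1⌋ = ⌊103/23⌋ = 4
(the next term ⌊103/23^2⌋ = 0, terminating the sum). Summing: v_23(103!) = 4 = 4.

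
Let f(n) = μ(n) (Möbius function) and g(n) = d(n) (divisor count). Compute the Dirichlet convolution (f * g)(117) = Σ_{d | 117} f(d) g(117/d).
(μ * d)(117) = 1

Divisors of 117: [1, 3, 9, 13, 39, 117]. For each d | 117:
  d = 1: μ(1) · d(117/1) = 1 · 6 = 6
  d = 3: μ(3) · d(117/3) = -1 · 4 = -4
  d = 9: μ(9) · d(117/9) = 0 · 2 = 0
  d = 13: μ(13) · d(117/13) = -1 · 3 = -3
  d = 39: μ(39) · d(117/39) = 1 · 2 = 2
  d = 117: μ(117) · d(117/117) = 0 · 1 = 0
Summing: (μ * d)(117) = 6 + -4 + 0 + -3 + 2 + 0 = 1.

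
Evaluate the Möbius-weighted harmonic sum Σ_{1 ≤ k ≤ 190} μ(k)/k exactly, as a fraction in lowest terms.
Σ μ(k)/k = -1459183896111278246169874869885831959629500714006451125737342992029796/142035428758040783755795107307202310691460987641167122512092410515331955

Values of μ(k) for 1 ≤ k ≤ 190: μ(1) = 1, μ(2) = -1, μ(3) = -1, μ(5) = -1, μ(6) = 1, μ(7) = -1, μ(10) = 1, μ(11) = -1, μ(13) = -1, μ(14) = 1, μ(15) = 1, μ(17) = -1, μ(19) = -1, μ(21) = 1, μ(22) = 1, μ(23) = -1, μ(26) = 1, μ(29) = -1, μ(30) = -1, μ(31) = -1, μ(33) = 1, μ(34) = 1, μ(35) = 1, μ(37) = -1, μ(38) = 1, μ(39) = 1, μ(41) = -1, μ(42) = -1, μ(43) = -1, μ(46) = 1, μ(47) = -1, μ(51) = 1, μ(53) = -1, μ(55) = 1, μ(57) = 1, μ(58) = 1, μ(59) = -1, μ(61) = -1, μ(62) = 1, μ(65) = 1, μ(66) = -1, μ(67) = -1, μ(69) = 1, μ(70) = -1, μ(71) = -1, μ(73) = -1, μ(74) = 1, μ(77) = 1, μ(78) = -1, μ(79) = -1, μ(82) = 1, μ(83) = -1, μ(85) = 1, μ(86) = 1, μ(87) = 1, μ(89) = -1, μ(91) = 1, μ(93) = 1, μ(94) = 1, μ(95) = 1, μ(97) = -1, μ(101) = -1, μ(102) = -1, μ(103) = -1, μ(105) = -1, μ(106) = 1, μ(107) = -1, μ(109) = -1, μ(110) = -1, μ(111) = 1, μ(113) = -1, μ(114) = -1, μ(115) = 1, μ(118) = 1, μ(119) = 1, μ(122) = 1, μ(123) = 1, μ(127) = -1, μ(129) = 1, μ(130) = -1, μ(131) = -1, μ(133) = 1, μ(134) = 1, μ(137) = -1, μ(138) = -1, μ(139) = -1, μ(141) = 1, μ(142) = 1, μ(143) = 1, μ(145) = 1, μ(146) = 1, μ(149) = -1, μ(151) = -1, μ(154) = -1, μ(155) = 1, μ(157) = -1, μ(158) = 1, μ(159) = 1, μ(161) = 1, μ(163) = -1, μ(165) = -1, μ(166) = 1, μ(167) = -1, μ(170) = -1, μ(173) = -1, μ(174) = -1, μ(177) = 1, μ(178) = 1, μ(179) = -1, μ(181) = -1, μ(182) = -1, μ(183) = 1, μ(185) = 1, μ(186) = -1, μ(187) = 1, μ(190) = -1, with μ = 0 on non-squarefree integers. Summing μ(k)/k for k where μ(k) ≠ 0 gives -1459183896111278246169874869885831959629500714006451125737342992029796/142035428758040783755795107307202310691460987641167122512092410515331955 ≈ -0.0103. (PNT ⟺ this sum → 0 as n → ∞.)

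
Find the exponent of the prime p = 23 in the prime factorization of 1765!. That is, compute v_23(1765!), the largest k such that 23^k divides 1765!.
v_23(1765!) = 79

Legendre's formula: v_p(n!) = Σ_{k ≥ 1} ⌊n / p^k⌋. For p = 23, n = 1765, the terms are:
  ⌊1765/23^1⌋ = ⌊1765/23⌋ = 76
  ⌊1765/23^2⌋ = ⌊1765/529⌋ = 3
(the next term ⌊1765/23^3⌋ = 0, terminating the sum). Summing: v_23(1765!) = 76 + 3 = 79.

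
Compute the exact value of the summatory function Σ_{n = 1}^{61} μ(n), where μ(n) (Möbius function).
Σ_{n ≤ 61} μ(n) = -2

Compute μ(n) for each 1 ≤ n ≤ 61: μ(1) = 1, μ(2) = -1, μ(3) = -1, μ(4) = 0, μ(5) = -1, μ(6) = 1, μ(7) = -1, μ(8) = 0, μ(9) = 0, μ(10) = 1, μ(11) = -1, μ(12) = 0, μ(13) = -1, μ(14) = 1, μ(15) = 1, μ(16) = 0, μ(17) = -1, μ(18) = 0, μ(19) = -1, μ(20) = 0, μ(21) = 1, μ(22) = 1, μ(23) = -1, μ(24) = 0, μ(25) = 0, μ(26) = 1, μ(27) = 0, μ(28) = 0, μ(29) = -1, μ(30) = -1, μ(31) = -1, μ(32) = 0, μ(33) = 1, μ(34) = 1, μ(35) = 1, μ(36) = 0, μ(37) = -1, μ(38) = 1, μ(39) = 1, μ(40) = 0, μ(41) = -1, μ(42) = -1, μ(43) = -1, μ(44) = 0, μ(45) = 0, μ(46) = 1, μ(47) = -1, μ(48) = 0, μ(49) = 0, μ(50) = 0, μ(51) = 1, μ(52) = 0, μ(53) = -1, μ(54) = 0, μ(55) = 1, μ(56) = 0, μ(57) = 1, μ(58) = 1, μ(59) = -1, μ(60) = 0, μ(61) = -1. Summing all 61 values: -2. (Mertens function M(x) = Σ_{n ≤ x} μ(n); on average M(x) should be small (PNT ⟺ M(x) = o(x)).)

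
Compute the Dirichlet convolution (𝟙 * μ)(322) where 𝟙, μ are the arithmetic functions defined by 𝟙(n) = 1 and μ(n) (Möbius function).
(𝟙 * μ)(322) = 0

Divisors of 322: [1, 2, 7, 14, 23, 46, 161, 322]. For each d | 322:
  d = 1: 𝟙(1) · μ(322/1) = 1 · -1 = -1
  d = 2: 𝟙(2) · μ(322/2) = 1 · 1 = 1
  d = 7: 𝟙(7) · μ(322/7) = 1 · 1 = 1
  d = 14: 𝟙(14) · μ(322/14) = 1 · -1 = -1
  d = 23: 𝟙(23) · μ(322/23) = 1 · 1 = 1
  d = 46: 𝟙(46) · μ(322/46) = 1 · -1 = -1
  d = 161: 𝟙(161) · μ(322/161) = 1 · -1 = -1
  d = 322: 𝟙(322) · μ(322/322) = 1 · 1 = 1
Summing: (𝟙 * μ)(322) = -1 + 1 + 1 + -1 + 1 + -1 + -1 + 1 = 0.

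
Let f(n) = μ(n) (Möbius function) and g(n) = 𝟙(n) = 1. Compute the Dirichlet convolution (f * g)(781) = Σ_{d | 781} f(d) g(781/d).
(μ * 𝟙)(781) = 0

Divisors of 781: [1, 11, 71, 781]. For each d | 781:
  d = 1: μ(1) · 𝟙(781/1) = 1 · 1 = 1
  d = 11: μ(11) · 𝟙(781/11) = -1 · 1 = -1
  d = 71: μ(71) · 𝟙(781/71) = -1 · 1 = -1
  d = 781: μ(781) · 𝟙(781/781) = 1 · 1 = 1
Summing: (μ * 𝟙)(781) = 1 + -1 + -1 + 1 = 0.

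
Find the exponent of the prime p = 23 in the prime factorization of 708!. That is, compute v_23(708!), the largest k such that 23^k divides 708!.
v_23(708!) = 31

Legendre's formula: v_p(n!) = Σ_{k ≥ 1} ⌊n / p^k⌋. For p = 23, n = 708, the terms are:
  ⌊708/23^1⌋ = ⌊708/23⌋ = 30
  ⌊708/23^2⌋ = ⌊708/529⌋ = 1
(the next term ⌊708/23^3⌋ = 0, terminating the sum). Summing: v_23(708!) = 30 + 1 = 31.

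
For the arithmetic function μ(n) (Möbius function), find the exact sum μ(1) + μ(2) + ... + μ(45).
Σ_{n ≤ 45} μ(n) = -3

Compute μ(n) for each 1 ≤ n ≤ 45: μ(1) = 1, μ(2) = -1, μ(3) = -1, μ(4) = 0, μ(5) = -1, μ(6) = 1, μ(7) = -1, μ(8) = 0, μ(9) = 0, μ(10) = 1, μ(11) = -1, μ(12) = 0, μ(13) = -1, μ(14) = 1, μ(15) = 1, μ(16) = 0, μ(17) = -1, μ(18) = 0, μ(19) = -1, μ(20) = 0, μ(21) = 1, μ(22) = 1, μ(23) = -1, μ(24) = 0, μ(25) = 0, μ(26) = 1, μ(27) = 0, μ(28) = 0, μ(29) = -1, μ(30) = -1, μ(31) = -1, μ(32) = 0, μ(33) = 1, μ(34) = 1, μ(35) = 1, μ(36) = 0, μ(37) = -1, μ(38) = 1, μ(39) = 1, μ(40) = 0, μ(41) = -1, μ(42) = -1, μ(43) = -1, μ(44) = 0, μ(45) = 0. Summing all 45 values: -3. (Mertens function M(x) = Σ_{n ≤ x} μ(n); on average M(x) should be small (PNT ⟺ M(x) = o(x)).)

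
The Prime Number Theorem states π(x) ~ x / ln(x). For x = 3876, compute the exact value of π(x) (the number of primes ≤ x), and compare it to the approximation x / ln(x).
π(3876) = 536;  x/ln(x) ≈ 469.10;  relative error ≈ 12.48%.

Directly count primes up to 3876: π(3876) = 536. The PNT approximation gives 3876/ln(3876) ≈ 3876/8.26256 ≈ 469.10. Relative error (π(x) − x/ln(x)) / π(x) ≈ 12.48%; the approximation is known to undercount slightly (Li(x) is a better estimate).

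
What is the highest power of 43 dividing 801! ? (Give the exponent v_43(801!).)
v_43(801!) = 18

Legendre's formula: v_p(n!) = Σ_{k ≥ 1} ⌊n / p^k⌋. For p = 43, n = 801, the terms are:
  ⌊801/43^1⌋ = ⌊801/43⌋ = 18
(the next term ⌊801/43^2⌋ = 0, terminating the sum). Summing: v_43(801!) = 18 = 18.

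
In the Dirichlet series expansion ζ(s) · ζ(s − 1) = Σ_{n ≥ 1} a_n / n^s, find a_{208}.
σ(208) = 434

In the product (Σ m^0/m^s)(Σ k / k^s) = Σ (Σ_{d | n} d) / n^s, the coefficient of 1/n^s is σ(n) = Σ_{d | n} d. For n = 208, divisors are [1, 2, 4, 8, 13, 16, 26, 52, 104, 208]; summing: σ(208) = 434.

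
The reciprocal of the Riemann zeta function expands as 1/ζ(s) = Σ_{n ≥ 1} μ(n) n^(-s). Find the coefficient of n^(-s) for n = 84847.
μ(84847) = 1

Factor n = 84847 = 7 · 17 · 23 · 31. μ(n) = 0 if any exponent ≥ 2 (not squarefree); otherwise μ(n) = (−1)^{ω(n)} where ω(n) is the number of distinct prime factors. Applying: μ(84847) = 1.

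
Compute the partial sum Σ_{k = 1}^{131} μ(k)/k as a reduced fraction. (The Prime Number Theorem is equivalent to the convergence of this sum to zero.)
Σ μ(k)/k = -4282394934202784040475989054340166706696769726931/525896479052627740771371797072411912900610967452630

Values of μ(k) for 1 ≤ k ≤ 131: μ(1) = 1, μ(2) = -1, μ(3) = -1, μ(5) = -1, μ(6) = 1, μ(7) = -1, μ(10) = 1, μ(11) = -1, μ(13) = -1, μ(14) = 1, μ(15) = 1, μ(17) = -1, μ(19) = -1, μ(21) = 1, μ(22) = 1, μ(23) = -1, μ(26) = 1, μ(29) = -1, μ(30) = -1, μ(31) = -1, μ(33) = 1, μ(34) = 1, μ(35) = 1, μ(37) = -1, μ(38) = 1, μ(39) = 1, μ(41) = -1, μ(42) = -1, μ(43) = -1, μ(46) = 1, μ(47) = -1, μ(51) = 1, μ(53) = -1, μ(55) = 1, μ(57) = 1, μ(58) = 1, μ(59) = -1, μ(61) = -1, μ(62) = 1, μ(65) = 1, μ(66) = -1, μ(67) = -1, μ(69) = 1, μ(70) = -1, μ(71) = -1, μ(73) = -1, μ(74) = 1, μ(77) = 1, μ(78) = -1, μ(79) = -1, μ(82) = 1, μ(83) = -1, μ(85) = 1, μ(86) = 1, μ(87) = 1, μ(89) = -1, μ(91) = 1, μ(93) = 1, μ(94) = 1, μ(95) = 1, μ(97) = -1, μ(101) = -1, μ(102) = -1, μ(103) = -1, μ(105) = -1, μ(106) = 1, μ(107) = -1, μ(109) = -1, μ(110) = -1, μ(111) = 1, μ(113) = -1, μ(114) = -1, μ(115) = 1, μ(118) = 1, μ(119) = 1, μ(122) = 1, μ(123) = 1, μ(127) = -1, μ(129) = 1, μ(130) = -1, μ(131) = -1, with μ = 0 on non-squarefree integers. Summing μ(k)/k for k where μ(k) ≠ 0 gives -4282394934202784040475989054340166706696769726931/525896479052627740771371797072411912900610967452630 ≈ -0.0081. (PNT ⟺ this sum → 0 as n → ∞.)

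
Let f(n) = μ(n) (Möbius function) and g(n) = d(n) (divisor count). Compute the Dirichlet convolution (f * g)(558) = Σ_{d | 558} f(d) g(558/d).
(μ * d)(558) = 1

Divisors of 558: [1, 2, 3, 6, 9, 18, 31, 62, 93, 186, 279, 558]. For each d | 558:
  d = 1: μ(1) · d(558/1) = 1 · 12 = 12
  d = 2: μ(2) · d(558/2) = -1 · 6 = -6
  d = 3: μ(3) · d(558/3) = -1 · 8 = -8
  d = 6: μ(6) · d(558/6) = 1 · 4 = 4
  d = 9: μ(9) · d(558/9) = 0 · 4 = 0
  d = 18: μ(18) · d(558/18) = 0 · 2 = 0
  d = 31: μ(31) · d(558/31) = -1 · 6 = -6
  d = 62: μ(62) · d(558/62) = 1 · 3 = 3
  d = 93: μ(93) · d(558/93) = 1 · 4 = 4
  d = 186: μ(186) · d(558/186) = -1 · 2 = -2
  d = 279: μ(279) · d(558/279) = 0 · 2 = 0
  d = 558: μ(558) · d(558/558) = 0 · 1 = 0
Summing: (μ * d)(558) = 12 + -6 + -8 + 4 + 0 + 0 + -6 + 3 + 4 + -2 + 0 + 0 = 1.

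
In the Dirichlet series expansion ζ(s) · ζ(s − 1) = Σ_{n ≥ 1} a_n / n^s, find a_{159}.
σ(159) = 216

In the product (Σ m^0/m^s)(Σ k / k^s) = Σ (Σ_{d | n} d) / n^s, the coefficient of 1/n^s is σ(n) = Σ_{d | n} d. For n = 159, divisors are [1, 3, 53, 159]; summing: σ(159) = 216.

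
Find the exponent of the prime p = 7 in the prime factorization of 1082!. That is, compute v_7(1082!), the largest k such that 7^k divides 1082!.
v_7(1082!) = 179

Legendre's formula: v_p(n!) = Σ_{k ≥ 1} ⌊n / p^k⌋. For p = 7, n = 1082, the terms are:
  ⌊1082/7^1⌋ = ⌊1082/7⌋ = 154
  ⌊1082/7^2⌋ = ⌊1082/49⌋ = 22
  ⌊1082/7^3⌋ = ⌊1082/343⌋ = 3
(the next term ⌊1082/7^4⌋ = 0, terminating the sum). Summing: v_7(1082!) = 154 + 22 + 3 = 179.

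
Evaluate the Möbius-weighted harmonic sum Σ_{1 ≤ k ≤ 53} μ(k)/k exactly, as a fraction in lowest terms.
Σ μ(k)/k = -214765271462202733/10863052825730014910

Values of μ(k) for 1 ≤ k ≤ 53: μ(1) = 1, μ(2) = -1, μ(3) = -1, μ(5) = -1, μ(6) = 1, μ(7) = -1, μ(10) = 1, μ(11) = -1, μ(13) = -1, μ(14) = 1, μ(15) = 1, μ(17) = -1, μ(19) = -1, μ(21) = 1, μ(22) = 1, μ(23) = -1, μ(26) = 1, μ(29) = -1, μ(30) = -1, μ(31) = -1, μ(33) = 1, μ(34) = 1, μ(35) = 1, μ(37) = -1, μ(38) = 1, μ(39) = 1, μ(41) = -1, μ(42) = -1, μ(43) = -1, μ(46) = 1, μ(47) = -1, μ(51) = 1, μ(53) = -1, with μ = 0 on non-squarefree integers. Summing μ(k)/k for k where μ(k) ≠ 0 gives -214765271462202733/10863052825730014910 ≈ -0.0198. (PNT ⟺ this sum → 0 as n → ∞.)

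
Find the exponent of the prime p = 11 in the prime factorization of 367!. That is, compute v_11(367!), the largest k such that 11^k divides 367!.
v_11(367!) = 36

Legendre's formula: v_p(n!) = Σ_{k ≥ 1} ⌊n / p^k⌋. For p = 11, n = 367, the terms are:
  ⌊367/11^1⌋ = ⌊367/11⌋ = 33
  ⌊367/11^2⌋ = ⌊367/121⌋ = 3
(the next term ⌊367/11^3⌋ = 0, terminating the sum). Summing: v_11(367!) = 33 + 3 = 36.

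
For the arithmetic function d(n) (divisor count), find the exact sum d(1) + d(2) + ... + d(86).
Σ_{n ≤ 86} d(n) = 399

Compute d(n) for each 1 ≤ n ≤ 86: d(1) = 1, d(2) = 2, d(3) = 2, d(4) = 3, d(5) = 2, d(6) = 4, d(7) = 2, d(8) = 4, d(9) = 3, d(10) = 4, d(11) = 2, d(12) = 6, d(13) = 2, d(14) = 4, d(15) = 4, d(16) = 5, d(17) = 2, d(18) = 6, d(19) = 2, d(20) = 6, d(21) = 4, d(22) = 4, d(23) = 2, d(24) = 8, d(25) = 3, d(26) = 4, d(27) = 4, d(28) = 6, d(29) = 2, d(30) = 8, d(31) = 2, d(32) = 6, d(33) = 4, d(34) = 4, d(35) = 4, d(36) = 9, d(37) = 2, d(38) = 4, d(39) = 4, d(40) = 8, d(41) = 2, d(42) = 8, d(43) = 2, d(44) = 6, d(45) = 6, d(46) = 4, d(47) = 2, d(48) = 10, d(49) = 3, d(50) = 6, d(51) = 4, d(52) = 6, d(53) = 2, d(54) = 8, d(55) = 4, d(56) = 8, d(57) = 4, d(58) = 4, d(59) = 2, d(60) = 12, d(61) = 2, d(62) = 4, d(63) = 6, d(64) = 7, d(65) = 4, d(66) = 8, d(67) = 2, d(68) = 6, d(69) = 4, d(70) = 8, d(71) = 2, d(72) = 12, d(73) = 2, d(74) = 4, d(75) = 6, d(76) = 6, d(77) = 4, d(78) = 8, d(79) = 2, d(80) = 10, d(81) = 5, d(82) = 4, d(83) = 2, d(84) = 12, d(85) = 4, d(86) = 4. Summing all 86 values: 399. (Dirichlet's divisor formula: Σ_{n ≤ x} d(n) = x ln(x) + (2γ − 1) x + O(√x). For x = 86, the asymptotic estimate is ≈ 396.35.)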